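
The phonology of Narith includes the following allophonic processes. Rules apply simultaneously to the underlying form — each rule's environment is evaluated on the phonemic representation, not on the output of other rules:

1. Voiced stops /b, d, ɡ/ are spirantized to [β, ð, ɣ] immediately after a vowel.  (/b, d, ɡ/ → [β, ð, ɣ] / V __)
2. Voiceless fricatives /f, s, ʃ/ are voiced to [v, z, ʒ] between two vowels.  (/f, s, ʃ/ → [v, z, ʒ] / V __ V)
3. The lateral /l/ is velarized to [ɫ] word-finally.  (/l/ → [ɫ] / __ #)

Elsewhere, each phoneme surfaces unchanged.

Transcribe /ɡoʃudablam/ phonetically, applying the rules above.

/ɡ/ (word-initial) is in the target of rule 1 but the environment (immediately after a vowel) is not met → [ɡ].
/o/ stays [o].
/ʃ/ meets the environment for rule 2 (between two vowels) → [ʒ].
/u/ stays [u].
/d/ (between /u/ and /a/): immediately after a vowel, so rule 1 applies → [ð].
/a/ stays [a].
/b/ (between /a/ and /l/): immediately after a vowel, so rule 1 applies → [β].
/l/ (between /b/ and /a/) fails the environment for rule 3, so it stays [l].
/a/ stays [a].
/m/ (word-final) is unaffected → [m].

[ɡoʒuðaβlam]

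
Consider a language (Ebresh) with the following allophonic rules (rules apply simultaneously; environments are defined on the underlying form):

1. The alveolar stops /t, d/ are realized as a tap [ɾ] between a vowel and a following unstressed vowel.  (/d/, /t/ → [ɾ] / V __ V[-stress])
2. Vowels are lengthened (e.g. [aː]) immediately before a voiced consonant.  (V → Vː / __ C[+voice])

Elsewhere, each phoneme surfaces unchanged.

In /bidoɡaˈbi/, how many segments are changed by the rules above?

Segments that undergo a rule: /i/ → [iː] (rule 2); /d/ → [ɾ] (rule 1); /o/ → [oː] (rule 2); /a/ → [aː] (rule 2).
All other segments surface unchanged.

4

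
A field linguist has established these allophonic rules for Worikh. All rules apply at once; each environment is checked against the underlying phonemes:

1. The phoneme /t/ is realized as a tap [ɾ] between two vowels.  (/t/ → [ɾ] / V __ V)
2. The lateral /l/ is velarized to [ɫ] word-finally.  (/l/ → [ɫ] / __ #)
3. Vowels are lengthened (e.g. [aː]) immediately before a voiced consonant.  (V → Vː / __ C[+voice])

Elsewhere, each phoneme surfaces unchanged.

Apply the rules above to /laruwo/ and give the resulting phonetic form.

[laːruːwo]

/l/ (word-initial) fails the environment for rule 2, so it stays [l].
/a/ meets the environment for rule 3 (before a voiced consonant) → [aː].
/u/ meets the environment for rule 3 (before a voiced consonant) → [uː].
/o/ (word-final) fails the environment for rule 3, so it stays [o].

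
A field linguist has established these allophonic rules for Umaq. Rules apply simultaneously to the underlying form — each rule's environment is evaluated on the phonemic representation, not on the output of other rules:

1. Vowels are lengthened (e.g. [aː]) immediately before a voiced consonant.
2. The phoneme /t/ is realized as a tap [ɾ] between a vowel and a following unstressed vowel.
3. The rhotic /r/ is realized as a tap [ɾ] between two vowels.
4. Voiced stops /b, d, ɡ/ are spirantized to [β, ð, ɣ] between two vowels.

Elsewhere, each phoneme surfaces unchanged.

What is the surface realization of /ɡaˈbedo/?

/ɡ/ (word-initial) fails the environment for rule 4, so it stays [ɡ].
Rule 1 applies to /a/ (between /ɡ/ and /b/: before a voiced consonant) → [aː].
/b/ (between /a/ and /e/): between two vowels, so rule 4 applies → [β].
/e/ (between /b/ and /d/): before a voiced consonant, so rule 1 applies → [eː].
/d/ (between /e/ and /o/) occurs between two vowels → [ð] by rule 4.
/o/ — word-final; rule 1 does not apply here → [o].

[ɡaːˈβeːðo]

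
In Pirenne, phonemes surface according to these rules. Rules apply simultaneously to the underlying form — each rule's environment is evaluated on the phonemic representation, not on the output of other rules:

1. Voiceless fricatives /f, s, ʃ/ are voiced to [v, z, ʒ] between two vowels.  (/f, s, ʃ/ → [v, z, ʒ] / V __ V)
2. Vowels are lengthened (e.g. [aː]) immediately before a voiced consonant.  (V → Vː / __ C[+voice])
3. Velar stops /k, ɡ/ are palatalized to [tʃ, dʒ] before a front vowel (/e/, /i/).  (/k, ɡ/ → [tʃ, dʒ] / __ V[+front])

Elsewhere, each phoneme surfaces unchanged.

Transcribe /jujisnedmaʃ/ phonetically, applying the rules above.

[juːjisneːdmaʃ]

/j/ (word-initial): no rule targets it → [j].
/u/ meets the environment for rule 2 (before a voiced consonant) → [uː].
/j/ stays [j].
/i/ (between /j/ and /s/) is in the target of rule 2 but the environment (before a voiced consonant) is not met → [i].
/s/ — between /i/ and /n/; rule 1 does not apply here → [s].
/n/ — not in any rule's target class → [n].
/e/ meets the environment for rule 2 (before a voiced consonant) → [eː].
/d/ (between /e/ and /m/): no rule targets it → [d].
/m/ — not in any rule's target class → [m].
/a/ (between /m/ and /ʃ/): rule 2 targets it, but not before a voiced consonant → unchanged [a].
/ʃ/ (word-final) is in the target of rule 1 but the environment (between two vowels) is not met → [ʃ].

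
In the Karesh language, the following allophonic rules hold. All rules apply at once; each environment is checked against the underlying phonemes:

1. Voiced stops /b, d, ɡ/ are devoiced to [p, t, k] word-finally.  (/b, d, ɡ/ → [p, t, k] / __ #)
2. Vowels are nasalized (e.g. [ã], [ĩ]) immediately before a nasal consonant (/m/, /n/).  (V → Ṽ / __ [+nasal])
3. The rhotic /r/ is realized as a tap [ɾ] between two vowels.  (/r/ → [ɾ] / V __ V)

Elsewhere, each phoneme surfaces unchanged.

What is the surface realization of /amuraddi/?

[ãmuɾaddi]

/a/ — word-initial, before a nasal consonant — surfaces as [ã] (rule 2).
/u/ (between /m/ and /r/) fails the environment for rule 2, so it stays [u].
/r/ (between /u/ and /a/): between two vowels, so rule 3 applies → [ɾ].
/a/ (between /r/ and /d/): rule 2 targets it, but not before a nasal consonant → unchanged [a].
/d/ (between /a/ and /d/) is in the target of rule 1 but the environment (word-finally) is not met → [d].
/d/ (between /d/ and /i/) fails the environment for rule 1, so it stays [d].
/i/ (word-final): rule 2 targets it, but not before a nasal consonant → unchanged [i].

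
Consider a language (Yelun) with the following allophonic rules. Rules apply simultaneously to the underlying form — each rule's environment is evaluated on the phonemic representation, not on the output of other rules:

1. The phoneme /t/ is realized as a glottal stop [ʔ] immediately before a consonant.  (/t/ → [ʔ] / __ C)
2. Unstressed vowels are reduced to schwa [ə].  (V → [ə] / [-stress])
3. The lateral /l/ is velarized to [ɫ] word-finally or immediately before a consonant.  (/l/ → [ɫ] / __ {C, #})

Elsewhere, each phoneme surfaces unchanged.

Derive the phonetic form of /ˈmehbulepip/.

/e/ (between /m/ and /h/): rule 2 targets it, but not in an unstressed syllable → unchanged [e].
/u/ meets the environment for rule 2 (in an unstressed syllable) → [ə].
/l/ — between /u/ and /e/; rule 3 does not apply here → [l].
Rule 2 applies to /e/ (between /l/ and /p/: in an unstressed syllable) → [ə].
Rule 2 applies to /i/ (between /p/ and /p/: in an unstressed syllable) → [ə].

[ˈmehbələpəp]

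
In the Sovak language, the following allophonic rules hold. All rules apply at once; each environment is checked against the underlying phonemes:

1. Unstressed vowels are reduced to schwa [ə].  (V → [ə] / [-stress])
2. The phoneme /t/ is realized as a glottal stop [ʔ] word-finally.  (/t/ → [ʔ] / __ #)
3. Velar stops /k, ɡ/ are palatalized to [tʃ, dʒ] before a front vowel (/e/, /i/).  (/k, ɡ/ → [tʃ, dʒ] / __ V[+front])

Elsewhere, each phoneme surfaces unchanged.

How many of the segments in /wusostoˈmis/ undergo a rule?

3

Segments that undergo a rule: /u/ → [ə] (rule 1); /o/ → [ə] (rule 1); /o/ → [ə] (rule 1).
All other segments surface unchanged.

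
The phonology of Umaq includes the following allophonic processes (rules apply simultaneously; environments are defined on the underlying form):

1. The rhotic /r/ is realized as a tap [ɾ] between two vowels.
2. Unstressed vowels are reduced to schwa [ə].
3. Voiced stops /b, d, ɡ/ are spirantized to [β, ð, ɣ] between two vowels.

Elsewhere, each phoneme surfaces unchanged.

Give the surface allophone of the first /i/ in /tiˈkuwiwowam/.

/i/ (between /t/ and /k/): in an unstressed syllable, so rule 2 applies → [ə].

[ə]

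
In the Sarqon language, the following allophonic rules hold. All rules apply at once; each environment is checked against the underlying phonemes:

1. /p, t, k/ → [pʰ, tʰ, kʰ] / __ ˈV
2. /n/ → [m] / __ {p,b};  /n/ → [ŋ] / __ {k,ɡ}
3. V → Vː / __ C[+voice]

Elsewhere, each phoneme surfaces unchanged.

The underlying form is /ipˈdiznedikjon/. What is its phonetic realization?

[ipˈdiːzneːdikjoːn]

/i/ (word-initial) is in the target of rule 3 but the environment (before a voiced consonant) is not met → [i].
/p/ (between /i/ and /d/) fails the environment for rule 1, so it stays [p].
/i/ — between /d/ and /z/, before a voiced consonant — surfaces as [iː] (rule 3).
/n/ (between /z/ and /e/): rule 2 targets it, but not before a labial or velar stop → unchanged [n].
/e/ — between /n/ and /d/, before a voiced consonant — surfaces as [eː] (rule 3).
/i/ (between /d/ and /k/): rule 3 targets it, but not before a voiced consonant → unchanged [i].
/k/ (between /i/ and /j/) fails the environment for rule 1, so it stays [k].
Rule 3 applies to /o/ (between /j/ and /n/: before a voiced consonant) → [oː].
/n/ — word-final; rule 2 does not apply here → [n].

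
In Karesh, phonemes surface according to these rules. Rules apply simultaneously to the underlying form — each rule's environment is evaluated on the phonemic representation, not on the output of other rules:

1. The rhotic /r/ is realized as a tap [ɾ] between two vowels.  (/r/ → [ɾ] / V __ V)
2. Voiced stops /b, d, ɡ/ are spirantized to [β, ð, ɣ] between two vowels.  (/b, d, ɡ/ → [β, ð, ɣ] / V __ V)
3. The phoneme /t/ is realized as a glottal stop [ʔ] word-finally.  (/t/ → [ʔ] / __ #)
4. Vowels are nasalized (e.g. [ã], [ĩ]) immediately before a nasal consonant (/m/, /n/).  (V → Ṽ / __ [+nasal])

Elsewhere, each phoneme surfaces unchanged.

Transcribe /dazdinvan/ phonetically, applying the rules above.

[dazdĩnvãn]

/d/ (word-initial) fails the environment for rule 2, so it stays [d].
/a/ — between /d/ and /z/; rule 4 does not apply here → [a].
/d/ (between /z/ and /i/) is in the target of rule 2 but the environment (between two vowels) is not met → [d].
/i/ (between /d/ and /n/): before a nasal consonant, so rule 4 applies → [ĩ].
/a/ — between /v/ and /n/, before a nasal consonant — surfaces as [ã] (rule 4).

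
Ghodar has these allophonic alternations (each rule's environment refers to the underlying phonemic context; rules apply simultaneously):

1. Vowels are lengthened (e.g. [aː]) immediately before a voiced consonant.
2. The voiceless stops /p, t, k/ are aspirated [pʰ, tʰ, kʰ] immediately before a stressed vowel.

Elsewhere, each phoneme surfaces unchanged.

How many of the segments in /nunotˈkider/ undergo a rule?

4

Segments that undergo a rule: /u/ → [uː] (rule 1); /k/ → [kʰ] (rule 2); /i/ → [iː] (rule 1); /e/ → [eː] (rule 1).
All other segments surface unchanged.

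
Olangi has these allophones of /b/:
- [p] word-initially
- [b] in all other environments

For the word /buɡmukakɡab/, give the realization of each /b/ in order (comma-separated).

Occurrence 1 (position 1): word-initially → [p].
Occurrence 2 (position 11): no conditioning environment matches → elsewhere allophone [b].

[p], [b]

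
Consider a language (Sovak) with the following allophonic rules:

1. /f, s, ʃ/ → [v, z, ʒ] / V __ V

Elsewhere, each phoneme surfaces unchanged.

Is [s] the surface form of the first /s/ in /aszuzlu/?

/s/ (between /a/ and /z/) fails the environment for rule 1, so it stays [s].
The actual realization is [s], which matches [s].

Yes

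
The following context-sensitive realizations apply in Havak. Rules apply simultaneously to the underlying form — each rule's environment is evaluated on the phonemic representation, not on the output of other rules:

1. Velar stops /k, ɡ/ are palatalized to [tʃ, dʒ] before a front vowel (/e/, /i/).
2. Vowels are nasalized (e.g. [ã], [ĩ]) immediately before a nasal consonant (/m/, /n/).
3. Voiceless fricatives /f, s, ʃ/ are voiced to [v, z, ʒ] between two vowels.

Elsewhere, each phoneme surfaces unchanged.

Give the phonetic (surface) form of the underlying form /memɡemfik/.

/m/ (word-initial) is unaffected → [m].
/e/ — between /m/ and /m/, before a nasal consonant — surfaces as [ẽ] (rule 2).
/m/ (between /e/ and /ɡ/): no rule targets it → [m].
Rule 1 applies to /ɡ/ (between /m/ and /e/: before a front vowel) → [dʒ].
/e/ (between /ɡ/ and /m/): before a nasal consonant, so rule 2 applies → [ẽ].
/m/ stays [m].
/f/ — between /m/ and /i/; rule 3 does not apply here → [f].
/i/ — between /f/ and /k/; rule 2 does not apply here → [i].
/k/ (word-final) is in the target of rule 1 but the environment (before a front vowel) is not met → [k].

[mẽmdʒẽmfik]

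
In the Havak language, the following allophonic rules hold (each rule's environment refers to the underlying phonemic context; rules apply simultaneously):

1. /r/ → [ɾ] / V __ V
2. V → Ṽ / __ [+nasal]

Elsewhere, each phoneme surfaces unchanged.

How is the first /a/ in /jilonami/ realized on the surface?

[ã]

Rule 2 applies to /a/ (between /n/ and /m/: before a nasal consonant) → [ã].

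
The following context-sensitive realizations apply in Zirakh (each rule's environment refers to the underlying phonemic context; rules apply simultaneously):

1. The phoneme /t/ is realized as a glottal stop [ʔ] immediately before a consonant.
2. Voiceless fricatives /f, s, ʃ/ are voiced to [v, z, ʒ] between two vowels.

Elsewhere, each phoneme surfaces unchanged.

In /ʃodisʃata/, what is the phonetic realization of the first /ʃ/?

/ʃ/ — word-initial; rule 2 does not apply here → [ʃ].

[ʃ]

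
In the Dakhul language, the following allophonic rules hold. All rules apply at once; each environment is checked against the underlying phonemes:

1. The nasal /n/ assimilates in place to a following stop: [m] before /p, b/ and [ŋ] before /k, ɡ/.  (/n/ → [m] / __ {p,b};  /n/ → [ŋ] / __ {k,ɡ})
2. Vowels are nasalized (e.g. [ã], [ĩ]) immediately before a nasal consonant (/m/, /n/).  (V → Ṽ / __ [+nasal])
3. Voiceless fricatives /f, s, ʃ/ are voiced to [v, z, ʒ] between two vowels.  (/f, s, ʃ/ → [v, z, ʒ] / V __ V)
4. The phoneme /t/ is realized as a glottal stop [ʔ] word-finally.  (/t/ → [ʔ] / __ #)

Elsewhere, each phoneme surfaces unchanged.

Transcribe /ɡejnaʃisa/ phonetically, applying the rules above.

[ɡejnaʒiza]

/e/ (between /ɡ/ and /j/) is in the target of rule 2 but the environment (before a nasal consonant) is not met → [e].
/n/ (between /j/ and /a/) is in the target of rule 1 but the environment (before a labial or velar stop) is not met → [n].
/a/ (between /n/ and /ʃ/) fails the environment for rule 2, so it stays [a].
/ʃ/ meets the environment for rule 3 (between two vowels) → [ʒ].
/i/ (between /ʃ/ and /s/) is in the target of rule 2 but the environment (before a nasal consonant) is not met → [i].
/s/ meets the environment for rule 3 (between two vowels) → [z].
/a/ — word-final; rule 2 does not apply here → [a].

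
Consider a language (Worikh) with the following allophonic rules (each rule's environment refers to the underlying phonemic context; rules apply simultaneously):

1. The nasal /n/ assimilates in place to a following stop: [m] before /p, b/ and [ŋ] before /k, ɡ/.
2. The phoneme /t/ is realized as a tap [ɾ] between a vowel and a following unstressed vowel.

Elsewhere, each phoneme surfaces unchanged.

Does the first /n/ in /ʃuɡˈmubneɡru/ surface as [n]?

/n/ (between /b/ and /e/) fails the environment for rule 1, so it stays [n].
The actual realization is [n], which matches [n].

Yes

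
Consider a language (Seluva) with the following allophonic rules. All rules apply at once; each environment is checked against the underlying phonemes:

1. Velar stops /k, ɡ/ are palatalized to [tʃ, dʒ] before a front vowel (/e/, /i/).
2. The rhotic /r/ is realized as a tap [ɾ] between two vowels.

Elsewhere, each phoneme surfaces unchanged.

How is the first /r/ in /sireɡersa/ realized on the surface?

[ɾ]

/r/ — between /i/ and /e/, between two vowels — surfaces as [ɾ] (rule 2).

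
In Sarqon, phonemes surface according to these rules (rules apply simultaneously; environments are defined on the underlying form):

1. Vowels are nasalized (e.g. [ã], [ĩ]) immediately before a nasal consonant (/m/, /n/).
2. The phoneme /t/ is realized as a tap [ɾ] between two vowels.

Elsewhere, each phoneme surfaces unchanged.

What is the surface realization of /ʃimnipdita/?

/i/ (between /ʃ/ and /m/): before a nasal consonant, so rule 1 applies → [ĩ].
/i/ (between /n/ and /p/) is in the target of rule 1 but the environment (before a nasal consonant) is not met → [i].
/i/ (between /d/ and /t/) fails the environment for rule 1, so it stays [i].
Rule 2 applies to /t/ (between /i/ and /a/: between two vowels) → [ɾ].
/a/ (word-final): rule 1 targets it, but not before a nasal consonant → unchanged [a].

[ʃĩmnipdiɾa]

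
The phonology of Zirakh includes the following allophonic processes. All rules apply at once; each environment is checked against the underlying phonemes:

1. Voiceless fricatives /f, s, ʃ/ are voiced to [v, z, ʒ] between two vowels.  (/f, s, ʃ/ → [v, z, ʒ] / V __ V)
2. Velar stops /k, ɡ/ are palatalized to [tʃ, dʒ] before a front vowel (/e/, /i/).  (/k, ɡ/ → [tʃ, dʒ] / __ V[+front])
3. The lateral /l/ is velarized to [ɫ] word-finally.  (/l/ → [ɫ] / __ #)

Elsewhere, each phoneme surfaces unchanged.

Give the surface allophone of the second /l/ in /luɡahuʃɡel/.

[ɫ]

/l/ (word-final): word-finally, so rule 3 applies → [ɫ].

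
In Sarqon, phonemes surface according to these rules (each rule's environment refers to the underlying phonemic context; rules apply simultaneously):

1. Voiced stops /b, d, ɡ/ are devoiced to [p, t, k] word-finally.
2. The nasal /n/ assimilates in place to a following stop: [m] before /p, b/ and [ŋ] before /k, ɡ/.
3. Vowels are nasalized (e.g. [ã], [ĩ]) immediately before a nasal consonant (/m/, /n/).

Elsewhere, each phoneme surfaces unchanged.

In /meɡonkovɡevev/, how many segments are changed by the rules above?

2

Segments that undergo a rule: /o/ → [õ] (rule 3); /n/ → [ŋ] (rule 2).
All other segments surface unchanged.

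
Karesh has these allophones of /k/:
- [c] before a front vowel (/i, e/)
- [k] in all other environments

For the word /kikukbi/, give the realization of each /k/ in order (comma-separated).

[c], [k], [k]

Occurrence 1 (position 1): before a front vowel → [c].
Occurrence 2 (position 3): no conditioning environment matches → elsewhere allophone [k].
Occurrence 3 (position 5): no conditioning environment matches → elsewhere allophone [k].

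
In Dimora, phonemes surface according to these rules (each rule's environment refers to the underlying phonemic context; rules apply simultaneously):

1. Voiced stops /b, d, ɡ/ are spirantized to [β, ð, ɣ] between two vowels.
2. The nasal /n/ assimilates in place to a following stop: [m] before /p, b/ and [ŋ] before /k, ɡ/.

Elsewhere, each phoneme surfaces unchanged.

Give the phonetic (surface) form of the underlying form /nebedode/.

[neβeðoðe]

/n/ (word-initial): rule 2 targets it, but not before a labial or velar stop → unchanged [n].
/b/ — between /e/ and /e/, between two vowels — surfaces as [β] (rule 1).
Rule 1 applies to /d/ (between /e/ and /o/: between two vowels) → [ð].
/d/ (between /o/ and /e/): between two vowels, so rule 1 applies → [ð].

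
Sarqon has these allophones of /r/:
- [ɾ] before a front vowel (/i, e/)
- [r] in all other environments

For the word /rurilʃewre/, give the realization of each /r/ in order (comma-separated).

Occurrence 1 (position 1): no conditioning environment matches → elsewhere allophone [r].
Occurrence 2 (position 3): before a front vowel (/i, e/) → [ɾ].
Occurrence 3 (position 9): before a front vowel (/i, e/) → [ɾ].

[r], [ɾ], [ɾ]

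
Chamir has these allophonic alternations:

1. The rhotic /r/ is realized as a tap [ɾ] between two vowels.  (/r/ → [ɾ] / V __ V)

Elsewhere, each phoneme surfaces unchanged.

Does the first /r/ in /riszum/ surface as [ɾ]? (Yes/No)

/r/ — word-initial; rule 1 does not apply here → [r].
The actual realization is [r], not [ɾ].

No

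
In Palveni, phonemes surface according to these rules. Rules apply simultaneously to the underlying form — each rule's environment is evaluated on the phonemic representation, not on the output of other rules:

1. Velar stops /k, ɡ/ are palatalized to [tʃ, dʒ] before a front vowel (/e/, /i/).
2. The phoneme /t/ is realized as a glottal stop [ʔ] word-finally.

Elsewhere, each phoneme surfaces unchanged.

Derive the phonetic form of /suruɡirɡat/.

[surudʒirɡaʔ]

/ɡ/ (between /u/ and /i/): before a front vowel, so rule 1 applies → [dʒ].
/ɡ/ (between /r/ and /a/) fails the environment for rule 1, so it stays [ɡ].
Rule 2 applies to /t/ (word-final: word-finally) → [ʔ].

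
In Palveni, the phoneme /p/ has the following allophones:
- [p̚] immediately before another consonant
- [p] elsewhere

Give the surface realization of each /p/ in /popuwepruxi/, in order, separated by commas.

Occurrence 1 (position 1): no conditioning environment matches → elsewhere allophone [p].
Occurrence 2 (position 3): no conditioning environment matches → elsewhere allophone [p].
Occurrence 3 (position 7): immediately before another consonant → [p̚].

[p], [p], [p̚]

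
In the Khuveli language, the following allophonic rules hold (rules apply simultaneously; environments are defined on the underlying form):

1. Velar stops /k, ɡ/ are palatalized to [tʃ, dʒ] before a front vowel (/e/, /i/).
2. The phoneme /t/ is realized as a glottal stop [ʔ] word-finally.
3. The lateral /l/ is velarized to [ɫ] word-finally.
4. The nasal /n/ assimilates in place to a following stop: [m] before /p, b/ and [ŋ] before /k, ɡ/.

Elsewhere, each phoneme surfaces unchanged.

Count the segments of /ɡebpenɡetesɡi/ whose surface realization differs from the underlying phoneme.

Segments that undergo a rule: /ɡ/ → [dʒ] (rule 1); /n/ → [ŋ] (rule 4); /ɡ/ → [dʒ] (rule 1); /ɡ/ → [dʒ] (rule 1).
All other segments surface unchanged.

4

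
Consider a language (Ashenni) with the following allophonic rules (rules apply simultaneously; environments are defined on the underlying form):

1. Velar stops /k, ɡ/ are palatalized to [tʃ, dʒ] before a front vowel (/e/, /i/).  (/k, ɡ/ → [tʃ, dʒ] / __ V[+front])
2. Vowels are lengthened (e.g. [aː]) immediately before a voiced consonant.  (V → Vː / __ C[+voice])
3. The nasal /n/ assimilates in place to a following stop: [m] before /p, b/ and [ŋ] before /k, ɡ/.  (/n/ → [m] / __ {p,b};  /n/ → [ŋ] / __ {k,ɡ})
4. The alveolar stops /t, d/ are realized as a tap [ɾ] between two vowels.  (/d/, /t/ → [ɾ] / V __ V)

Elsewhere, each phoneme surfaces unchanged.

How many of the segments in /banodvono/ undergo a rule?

Segments that undergo a rule: /a/ → [aː] (rule 2); /o/ → [oː] (rule 2); /o/ → [oː] (rule 2).
All other segments surface unchanged.

3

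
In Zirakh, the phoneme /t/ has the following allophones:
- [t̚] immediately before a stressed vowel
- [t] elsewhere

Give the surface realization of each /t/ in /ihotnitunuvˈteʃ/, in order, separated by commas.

[t], [t], [t̚]

Occurrence 1 (position 4): no conditioning environment matches → elsewhere allophone [t].
Occurrence 2 (position 7): no conditioning environment matches → elsewhere allophone [t].
Occurrence 3 (position 12): immediately before a stressed vowel → [t̚].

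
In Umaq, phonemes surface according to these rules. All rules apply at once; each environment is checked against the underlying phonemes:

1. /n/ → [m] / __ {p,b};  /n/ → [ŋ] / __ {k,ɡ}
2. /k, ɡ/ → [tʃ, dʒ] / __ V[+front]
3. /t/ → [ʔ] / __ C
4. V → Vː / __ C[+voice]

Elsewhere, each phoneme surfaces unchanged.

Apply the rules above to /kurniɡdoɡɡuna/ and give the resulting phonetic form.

/k/ — word-initial; rule 2 does not apply here → [k].
/u/ meets the environment for rule 4 (before a voiced consonant) → [uː].
/n/ (between /r/ and /i/) fails the environment for rule 1, so it stays [n].
/i/ — between /n/ and /ɡ/, before a voiced consonant — surfaces as [iː] (rule 4).
/ɡ/ (between /i/ and /d/) fails the environment for rule 2, so it stays [ɡ].
Rule 4 applies to /o/ (between /d/ and /ɡ/: before a voiced consonant) → [oː].
/ɡ/ — between /o/ and /ɡ/; rule 2 does not apply here → [ɡ].
/ɡ/ (between /ɡ/ and /u/) is in the target of rule 2 but the environment (before a front vowel) is not met → [ɡ].
Rule 4 applies to /u/ (between /ɡ/ and /n/: before a voiced consonant) → [uː].
/n/ (between /u/ and /a/) is in the target of rule 1 but the environment (before a labial or velar stop) is not met → [n].
/a/ — word-final; rule 4 does not apply here → [a].

[kuːrniːɡdoːɡɡuːna]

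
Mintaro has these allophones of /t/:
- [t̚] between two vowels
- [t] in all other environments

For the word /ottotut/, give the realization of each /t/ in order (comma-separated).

[t], [t], [t̚], [t]

Occurrence 1 (position 2): no conditioning environment matches → elsewhere allophone [t].
Occurrence 2 (position 3): no conditioning environment matches → elsewhere allophone [t].
Occurrence 3 (position 5): between two vowels → [t̚].
Occurrence 4 (position 7): no conditioning environment matches → elsewhere allophone [t].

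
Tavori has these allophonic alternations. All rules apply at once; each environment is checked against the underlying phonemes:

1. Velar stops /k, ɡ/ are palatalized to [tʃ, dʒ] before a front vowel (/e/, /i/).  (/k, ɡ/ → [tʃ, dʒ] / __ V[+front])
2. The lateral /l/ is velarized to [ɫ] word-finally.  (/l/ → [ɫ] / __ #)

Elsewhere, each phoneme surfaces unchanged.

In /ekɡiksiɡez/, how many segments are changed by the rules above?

2

Segments that undergo a rule: /ɡ/ → [dʒ] (rule 1); /ɡ/ → [dʒ] (rule 1).
All other segments surface unchanged.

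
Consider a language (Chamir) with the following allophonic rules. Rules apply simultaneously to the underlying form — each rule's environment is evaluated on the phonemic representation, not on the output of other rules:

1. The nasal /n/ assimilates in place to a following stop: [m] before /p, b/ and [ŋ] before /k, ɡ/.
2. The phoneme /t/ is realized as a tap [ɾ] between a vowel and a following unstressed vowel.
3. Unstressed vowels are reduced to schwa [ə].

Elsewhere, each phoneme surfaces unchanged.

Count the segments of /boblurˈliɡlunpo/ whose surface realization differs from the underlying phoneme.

5

Segments that undergo a rule: /o/ → [ə] (rule 3); /u/ → [ə] (rule 3); /u/ → [ə] (rule 3); /n/ → [m] (rule 1); /o/ → [ə] (rule 3).
All other segments surface unchanged.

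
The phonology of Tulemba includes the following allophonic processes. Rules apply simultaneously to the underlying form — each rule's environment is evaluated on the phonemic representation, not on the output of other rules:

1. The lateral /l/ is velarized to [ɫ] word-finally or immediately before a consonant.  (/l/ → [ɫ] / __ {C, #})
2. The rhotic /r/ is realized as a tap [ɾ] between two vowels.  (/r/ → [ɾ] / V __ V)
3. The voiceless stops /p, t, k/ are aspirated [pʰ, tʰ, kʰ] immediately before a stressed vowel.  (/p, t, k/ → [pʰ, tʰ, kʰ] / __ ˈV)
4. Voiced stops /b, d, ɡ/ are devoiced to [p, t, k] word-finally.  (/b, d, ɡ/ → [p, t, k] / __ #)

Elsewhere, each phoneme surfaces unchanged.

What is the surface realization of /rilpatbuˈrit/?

/r/ (word-initial) fails the environment for rule 2, so it stays [r].
/i/ (between /r/ and /l/) is unaffected → [i].
Rule 1 applies to /l/ (between /i/ and /p/: word-finally or immediately before a consonant) → [ɫ].
/p/ (between /l/ and /a/) is in the target of rule 3 but the environment (immediately before a stressed vowel) is not met → [p].
/a/ (between /p/ and /t/): no rule targets it → [a].
/t/ (between /a/ and /b/) is in the target of rule 3 but the environment (immediately before a stressed vowel) is not met → [t].
/b/ (between /t/ and /u/): rule 4 targets it, but not word-finally → unchanged [b].
/u/ stays [u].
Rule 2 applies to /r/ (between /u/ and /i/: between two vowels) → [ɾ].
/i/ — not in any rule's target class → [i].
/t/ (word-final) is in the target of rule 3 but the environment (immediately before a stressed vowel) is not met → [t].

[riɫpatbuˈɾit]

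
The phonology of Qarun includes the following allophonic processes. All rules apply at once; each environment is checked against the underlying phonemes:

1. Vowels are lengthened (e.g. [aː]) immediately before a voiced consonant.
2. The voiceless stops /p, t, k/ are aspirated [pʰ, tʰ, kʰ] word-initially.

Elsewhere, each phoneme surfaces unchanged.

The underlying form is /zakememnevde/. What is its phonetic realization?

[zakeːmeːmneːvde]

/z/ (word-initial) is unaffected → [z].
/a/ (between /z/ and /k/): rule 1 targets it, but not before a voiced consonant → unchanged [a].
/k/ (between /a/ and /e/) is in the target of rule 2 but the environment (word-initially) is not met → [k].
/e/ meets the environment for rule 1 (before a voiced consonant) → [eː].
/m/ stays [m].
Rule 1 applies to /e/ (between /m/ and /m/: before a voiced consonant) → [eː].
/m/ (between /e/ and /n/): no rule targets it → [m].
/n/ (between /m/ and /e/): no rule targets it → [n].
/e/ — between /n/ and /v/, before a voiced consonant — surfaces as [eː] (rule 1).
/v/ (between /e/ and /d/) is unaffected → [v].
/d/ — not in any rule's target class → [d].
/e/ (word-final): rule 1 targets it, but not before a voiced consonant → unchanged [e].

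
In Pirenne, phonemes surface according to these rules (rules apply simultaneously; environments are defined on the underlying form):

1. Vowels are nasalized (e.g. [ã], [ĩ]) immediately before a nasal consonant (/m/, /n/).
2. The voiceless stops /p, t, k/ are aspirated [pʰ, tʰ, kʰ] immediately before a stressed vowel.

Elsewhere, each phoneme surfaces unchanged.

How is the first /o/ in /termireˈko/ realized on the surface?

/o/ (word-final) is in the target of rule 1 but the environment (before a nasal consonant) is not met → [o].

[o]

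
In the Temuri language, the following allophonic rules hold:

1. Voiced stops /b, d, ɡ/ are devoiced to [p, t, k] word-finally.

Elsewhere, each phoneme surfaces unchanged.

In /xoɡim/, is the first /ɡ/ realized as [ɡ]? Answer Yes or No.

Yes

/ɡ/ (between /o/ and /i/) fails the environment for rule 1, so it stays [ɡ].
The actual realization is [ɡ], which matches [ɡ].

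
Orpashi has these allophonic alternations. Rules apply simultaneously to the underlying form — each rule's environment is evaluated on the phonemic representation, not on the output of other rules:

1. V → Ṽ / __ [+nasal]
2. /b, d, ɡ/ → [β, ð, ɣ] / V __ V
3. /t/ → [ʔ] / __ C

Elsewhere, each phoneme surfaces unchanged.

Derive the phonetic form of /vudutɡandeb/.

/v/ (word-initial): no rule targets it → [v].
/u/ (between /v/ and /d/) fails the environment for rule 1, so it stays [u].
/d/ (between /u/ and /u/) occurs between two vowels → [ð] by rule 2.
/u/ (between /d/ and /t/) is in the target of rule 1 but the environment (before a nasal consonant) is not met → [u].
/t/ (between /u/ and /ɡ/): immediately before a consonant, so rule 3 applies → [ʔ].
/ɡ/ — between /t/ and /a/; rule 2 does not apply here → [ɡ].
Rule 1 applies to /a/ (between /ɡ/ and /n/: before a nasal consonant) → [ã].
/n/ (between /a/ and /d/) is unaffected → [n].
/d/ (between /n/ and /e/) fails the environment for rule 2, so it stays [d].
/e/ (between /d/ and /b/): rule 1 targets it, but not before a nasal consonant → unchanged [e].
/b/ (word-final) fails the environment for rule 2, so it stays [b].

[vuðuʔɡãndeb]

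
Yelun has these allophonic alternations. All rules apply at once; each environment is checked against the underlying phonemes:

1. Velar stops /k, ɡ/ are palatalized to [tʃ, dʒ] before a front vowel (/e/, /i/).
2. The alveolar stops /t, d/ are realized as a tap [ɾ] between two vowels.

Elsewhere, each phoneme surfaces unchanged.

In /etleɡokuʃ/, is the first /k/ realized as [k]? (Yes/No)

/k/ (between /o/ and /u/) is in the target of rule 1 but the environment (before a front vowel) is not met → [k].
The actual realization is [k], which matches [k].

Yes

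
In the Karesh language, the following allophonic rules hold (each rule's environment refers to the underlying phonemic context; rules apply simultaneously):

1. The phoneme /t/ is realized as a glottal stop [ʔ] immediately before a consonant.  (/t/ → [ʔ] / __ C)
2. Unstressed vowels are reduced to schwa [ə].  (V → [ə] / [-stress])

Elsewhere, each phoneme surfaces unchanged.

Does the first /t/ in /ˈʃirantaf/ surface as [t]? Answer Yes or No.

Yes

/t/ (between /n/ and /a/): rule 1 targets it, but not immediately before a consonant → unchanged [t].
The actual realization is [t], which matches [t].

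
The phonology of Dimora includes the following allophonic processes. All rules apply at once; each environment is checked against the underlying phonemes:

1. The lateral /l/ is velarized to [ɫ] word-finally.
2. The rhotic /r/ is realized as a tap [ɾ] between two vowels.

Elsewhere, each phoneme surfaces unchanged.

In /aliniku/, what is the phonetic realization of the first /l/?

/l/ (between /a/ and /i/): rule 1 targets it, but not word-finally → unchanged [l].

[l]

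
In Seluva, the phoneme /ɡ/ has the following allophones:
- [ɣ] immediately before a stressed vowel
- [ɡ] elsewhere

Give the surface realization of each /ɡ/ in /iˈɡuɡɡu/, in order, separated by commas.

Occurrence 1 (position 2): immediately before a stressed vowel → [ɣ].
Occurrence 2 (position 4): no conditioning environment matches → elsewhere allophone [ɡ].
Occurrence 3 (position 5): no conditioning environment matches → elsewhere allophone [ɡ].

[ɣ], [ɡ], [ɡ]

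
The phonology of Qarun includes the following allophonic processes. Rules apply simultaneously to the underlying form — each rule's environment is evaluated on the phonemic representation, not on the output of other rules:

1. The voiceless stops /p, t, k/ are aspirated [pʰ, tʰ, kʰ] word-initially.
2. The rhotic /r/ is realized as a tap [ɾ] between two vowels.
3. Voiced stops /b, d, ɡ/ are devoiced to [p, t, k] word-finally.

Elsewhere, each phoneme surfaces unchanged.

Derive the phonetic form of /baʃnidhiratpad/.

[baʃnidhiɾatpat]

/b/ (word-initial) is in the target of rule 3 but the environment (word-finally) is not met → [b].
/d/ (between /i/ and /h/): rule 3 targets it, but not word-finally → unchanged [d].
/r/ (between /i/ and /a/) occurs between two vowels → [ɾ] by rule 2.
/t/ (between /a/ and /p/) fails the environment for rule 1, so it stays [t].
/p/ — between /t/ and /a/; rule 1 does not apply here → [p].
/d/ meets the environment for rule 3 (word-finally) → [t].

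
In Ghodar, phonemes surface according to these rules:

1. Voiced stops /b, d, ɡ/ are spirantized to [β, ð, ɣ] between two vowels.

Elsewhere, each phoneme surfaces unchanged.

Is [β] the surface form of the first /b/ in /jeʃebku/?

No

/b/ (between /e/ and /k/): rule 1 targets it, but not between two vowels → unchanged [b].
The actual realization is [b], not [β].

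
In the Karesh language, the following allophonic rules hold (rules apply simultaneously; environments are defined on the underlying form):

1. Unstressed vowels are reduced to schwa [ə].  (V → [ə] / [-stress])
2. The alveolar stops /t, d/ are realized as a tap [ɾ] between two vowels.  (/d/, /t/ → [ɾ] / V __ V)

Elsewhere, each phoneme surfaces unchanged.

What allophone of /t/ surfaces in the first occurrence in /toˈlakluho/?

[t]

/t/ (word-initial) is in the target of rule 2 but the environment (between two vowels) is not met → [t].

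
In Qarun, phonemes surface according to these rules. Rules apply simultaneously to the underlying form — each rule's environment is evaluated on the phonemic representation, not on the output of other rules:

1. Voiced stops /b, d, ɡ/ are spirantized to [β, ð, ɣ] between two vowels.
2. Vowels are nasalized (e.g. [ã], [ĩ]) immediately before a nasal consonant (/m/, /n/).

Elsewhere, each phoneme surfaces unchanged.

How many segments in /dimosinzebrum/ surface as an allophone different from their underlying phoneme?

3

Segments that undergo a rule: /i/ → [ĩ] (rule 2); /i/ → [ĩ] (rule 2); /u/ → [ũ] (rule 2).
All other segments surface unchanged.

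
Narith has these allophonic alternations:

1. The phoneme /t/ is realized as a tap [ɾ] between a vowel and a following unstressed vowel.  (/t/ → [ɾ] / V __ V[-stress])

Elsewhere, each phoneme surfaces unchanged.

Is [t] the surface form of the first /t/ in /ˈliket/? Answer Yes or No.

Yes

/t/ (word-final) fails the environment for rule 1, so it stays [t].
The actual realization is [t], which matches [t].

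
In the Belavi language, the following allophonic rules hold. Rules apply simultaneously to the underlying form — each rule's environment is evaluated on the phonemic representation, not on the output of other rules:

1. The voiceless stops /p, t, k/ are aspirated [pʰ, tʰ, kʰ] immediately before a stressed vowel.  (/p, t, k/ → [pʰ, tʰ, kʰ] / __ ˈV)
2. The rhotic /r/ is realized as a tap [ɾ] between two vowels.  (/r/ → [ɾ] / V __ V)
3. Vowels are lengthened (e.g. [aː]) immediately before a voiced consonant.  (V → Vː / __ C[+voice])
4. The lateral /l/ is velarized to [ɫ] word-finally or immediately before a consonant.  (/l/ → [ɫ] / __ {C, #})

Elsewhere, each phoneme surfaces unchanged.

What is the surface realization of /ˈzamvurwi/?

[ˈzaːmvuːrwi]

/z/ stays [z].
Rule 3 applies to /a/ (between /z/ and /m/: before a voiced consonant) → [aː].
/m/ (between /a/ and /v/) is unaffected → [m].
/v/ — not in any rule's target class → [v].
Rule 3 applies to /u/ (between /v/ and /r/: before a voiced consonant) → [uː].
/r/ (between /u/ and /w/): rule 2 targets it, but not between two vowels → unchanged [r].
/w/ (between /r/ and /i/): no rule targets it → [w].
/i/ (word-final): rule 3 targets it, but not before a voiced consonant → unchanged [i].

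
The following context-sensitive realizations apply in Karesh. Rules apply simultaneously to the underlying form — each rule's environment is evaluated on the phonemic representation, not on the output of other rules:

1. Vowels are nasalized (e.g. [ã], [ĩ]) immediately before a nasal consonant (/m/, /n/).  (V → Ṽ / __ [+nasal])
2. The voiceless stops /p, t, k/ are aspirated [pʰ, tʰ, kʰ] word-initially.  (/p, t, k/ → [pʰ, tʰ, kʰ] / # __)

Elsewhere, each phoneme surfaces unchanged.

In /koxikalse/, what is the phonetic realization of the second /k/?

[k]

/k/ (between /i/ and /a/) is in the target of rule 2 but the environment (word-initially) is not met → [k].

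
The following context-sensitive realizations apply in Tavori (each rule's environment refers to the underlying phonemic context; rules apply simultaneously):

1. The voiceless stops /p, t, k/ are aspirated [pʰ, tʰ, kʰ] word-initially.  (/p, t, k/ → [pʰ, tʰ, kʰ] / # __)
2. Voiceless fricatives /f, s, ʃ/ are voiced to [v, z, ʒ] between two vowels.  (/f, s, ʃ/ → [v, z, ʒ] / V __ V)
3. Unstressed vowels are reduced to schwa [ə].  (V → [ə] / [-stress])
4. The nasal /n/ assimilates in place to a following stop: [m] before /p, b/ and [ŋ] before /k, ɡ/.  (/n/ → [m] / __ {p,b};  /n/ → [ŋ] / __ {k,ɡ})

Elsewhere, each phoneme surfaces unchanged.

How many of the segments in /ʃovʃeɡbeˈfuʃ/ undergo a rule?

4

Segments that undergo a rule: /o/ → [ə] (rule 3); /e/ → [ə] (rule 3); /e/ → [ə] (rule 3); /f/ → [v] (rule 2).
All other segments surface unchanged.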